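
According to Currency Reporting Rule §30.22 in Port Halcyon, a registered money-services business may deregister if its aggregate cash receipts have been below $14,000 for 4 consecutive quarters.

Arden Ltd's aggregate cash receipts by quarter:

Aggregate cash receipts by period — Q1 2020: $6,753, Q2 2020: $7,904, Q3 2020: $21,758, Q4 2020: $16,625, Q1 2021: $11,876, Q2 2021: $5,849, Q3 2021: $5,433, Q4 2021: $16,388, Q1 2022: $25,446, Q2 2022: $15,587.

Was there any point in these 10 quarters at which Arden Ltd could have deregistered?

No

Quarters below $14,000: Q1 2020, Q2 2020, Q1 2021, Q2 2021, Q3 2021.
Longest run of consecutive quarters below the threshold: 3.
3 < 4, so Arden Ltd never became eligible.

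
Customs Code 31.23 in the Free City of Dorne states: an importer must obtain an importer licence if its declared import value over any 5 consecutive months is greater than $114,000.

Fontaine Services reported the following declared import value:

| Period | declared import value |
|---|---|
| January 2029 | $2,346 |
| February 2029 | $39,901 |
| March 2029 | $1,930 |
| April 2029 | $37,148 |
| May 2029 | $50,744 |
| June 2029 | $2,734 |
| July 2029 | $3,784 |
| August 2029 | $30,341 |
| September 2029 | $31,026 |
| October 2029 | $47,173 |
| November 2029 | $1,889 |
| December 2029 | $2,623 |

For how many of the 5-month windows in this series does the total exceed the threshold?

6

January 2029–May 2029: $2,346 + $39,901 + $1,930 + $37,148 + $50,744 = $132,069 (over)
February 2029–June 2029: $39,901 + $1,930 + $37,148 + $50,744 + $2,734 = $132,457 (over)
March 2029–July 2029: $1,930 + $37,148 + $50,744 + $2,734 + $3,784 = $96,340 (under)
April 2029–August 2029: $37,148 + $50,744 + $2,734 + $3,784 + $30,341 = $124,751 (over)
May 2029–September 2029: $50,744 + $2,734 + $3,784 + $30,341 + $31,026 = $118,629 (over)
June 2029–October 2029: $2,734 + $3,784 + $30,341 + $31,026 + $47,173 = $115,058 (over)
July 2029–November 2029: $3,784 + $30,341 + $31,026 + $47,173 + $1,889 = $114,213 (over)
August 2029–December 2029: $30,341 + $31,026 + $47,173 + $1,889 + $2,623 = $113,052 (under)
6 windows exceed the threshold.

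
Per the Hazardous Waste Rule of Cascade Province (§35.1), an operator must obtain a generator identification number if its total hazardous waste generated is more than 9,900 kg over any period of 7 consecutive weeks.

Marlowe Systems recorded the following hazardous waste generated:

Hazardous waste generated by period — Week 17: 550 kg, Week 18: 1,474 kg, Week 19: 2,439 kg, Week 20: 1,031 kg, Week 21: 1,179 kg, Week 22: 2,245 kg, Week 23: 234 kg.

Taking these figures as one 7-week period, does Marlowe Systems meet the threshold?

No

Total hazardous waste generated: 550 kg + 1,474 kg + 2,439 kg + 1,031 kg + 1,179 kg + 2,245 kg + 234 kg = 9,152 kg.
9,152 kg ≤ 9,900 kg, so the threshold is not exceeded.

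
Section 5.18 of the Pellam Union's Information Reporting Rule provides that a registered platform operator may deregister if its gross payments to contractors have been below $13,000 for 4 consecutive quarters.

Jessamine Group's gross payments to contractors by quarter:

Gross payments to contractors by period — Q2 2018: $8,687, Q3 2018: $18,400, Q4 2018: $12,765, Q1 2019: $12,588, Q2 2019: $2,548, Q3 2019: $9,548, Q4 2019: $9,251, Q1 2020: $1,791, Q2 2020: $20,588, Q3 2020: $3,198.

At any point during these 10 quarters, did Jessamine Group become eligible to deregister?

Yes

Quarters below $13,000: Q2 2018, Q4 2018, Q1 2019, Q2 2019, Q3 2019, Q4 2019, Q1 2020, Q3 2020.
Longest run of consecutive quarters below the threshold: 6.
6 ≥ 4, so Jessamine Group became eligible.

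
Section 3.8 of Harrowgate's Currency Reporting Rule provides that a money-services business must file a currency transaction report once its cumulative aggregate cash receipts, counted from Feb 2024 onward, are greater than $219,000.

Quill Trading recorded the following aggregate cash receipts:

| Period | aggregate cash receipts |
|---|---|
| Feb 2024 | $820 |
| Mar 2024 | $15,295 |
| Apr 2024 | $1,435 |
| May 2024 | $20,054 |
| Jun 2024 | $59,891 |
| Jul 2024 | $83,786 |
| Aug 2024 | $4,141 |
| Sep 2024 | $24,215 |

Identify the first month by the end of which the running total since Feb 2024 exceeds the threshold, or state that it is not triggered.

Through Feb 2024: $820
Through Mar 2024: $16,115
Through Apr 2024: $17,550
Through May 2024: $37,604
Through Jun 2024: $97,495
Through Jul 2024: $181,281
Through Aug 2024: $185,422
Through Sep 2024: $209,637
Final cumulative total $209,637 ≤ $219,000; the threshold is never exceeded.

Not triggered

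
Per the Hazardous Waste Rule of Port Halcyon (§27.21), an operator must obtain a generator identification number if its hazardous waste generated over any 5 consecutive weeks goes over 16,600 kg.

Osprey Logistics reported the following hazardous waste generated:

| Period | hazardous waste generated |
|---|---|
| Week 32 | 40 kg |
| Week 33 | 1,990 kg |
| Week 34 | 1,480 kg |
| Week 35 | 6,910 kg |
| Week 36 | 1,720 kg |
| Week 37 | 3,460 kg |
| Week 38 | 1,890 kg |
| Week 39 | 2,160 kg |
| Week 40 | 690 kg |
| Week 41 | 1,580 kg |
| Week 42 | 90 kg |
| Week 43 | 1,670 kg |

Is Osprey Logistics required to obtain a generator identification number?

Week 32–Week 36: 40 kg + 1,990 kg + 1,480 kg + 6,910 kg + 1,720 kg = 12,140 kg (under)
Week 33–Week 37: 1,990 kg + 1,480 kg + 6,910 kg + 1,720 kg + 3,460 kg = 15,560 kg (under)
Week 34–Week 38: 1,480 kg + 6,910 kg + 1,720 kg + 3,460 kg + 1,890 kg = 15,460 kg (under)
Week 35–Week 39: 6,910 kg + 1,720 kg + 3,460 kg + 1,890 kg + 2,160 kg = 16,140 kg (under)
Week 36–Week 40: 1,720 kg + 3,460 kg + 1,890 kg + 2,160 kg + 690 kg = 9,920 kg (under)
Week 37–Week 41: 3,460 kg + 1,890 kg + 2,160 kg + 690 kg + 1,580 kg = 9,780 kg (under)
Week 38–Week 42: 1,890 kg + 2,160 kg + 690 kg + 1,580 kg + 90 kg = 6,410 kg (under)
Week 39–Week 43: 2,160 kg + 690 kg + 1,580 kg + 90 kg + 1,670 kg = 6,190 kg (under)
No window exceeds 16,600 kg.

No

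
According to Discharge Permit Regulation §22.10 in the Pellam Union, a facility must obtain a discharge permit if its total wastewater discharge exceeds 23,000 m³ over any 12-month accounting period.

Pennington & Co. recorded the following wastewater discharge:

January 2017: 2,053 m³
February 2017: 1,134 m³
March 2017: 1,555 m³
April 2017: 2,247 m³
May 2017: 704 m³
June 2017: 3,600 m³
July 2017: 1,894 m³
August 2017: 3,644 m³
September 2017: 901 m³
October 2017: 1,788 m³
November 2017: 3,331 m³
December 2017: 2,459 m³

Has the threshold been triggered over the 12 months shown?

Yes

Total wastewater discharge: 2,053 m³ + 1,134 m³ + 1,555 m³ + 2,247 m³ + 704 m³ + 3,600 m³ + 1,894 m³ + 3,644 m³ + 901 m³ + 1,788 m³ + 3,331 m³ + 2,459 m³ = 25,310 m³.
25,310 m³ > 23,000 m³, so the threshold is exceeded.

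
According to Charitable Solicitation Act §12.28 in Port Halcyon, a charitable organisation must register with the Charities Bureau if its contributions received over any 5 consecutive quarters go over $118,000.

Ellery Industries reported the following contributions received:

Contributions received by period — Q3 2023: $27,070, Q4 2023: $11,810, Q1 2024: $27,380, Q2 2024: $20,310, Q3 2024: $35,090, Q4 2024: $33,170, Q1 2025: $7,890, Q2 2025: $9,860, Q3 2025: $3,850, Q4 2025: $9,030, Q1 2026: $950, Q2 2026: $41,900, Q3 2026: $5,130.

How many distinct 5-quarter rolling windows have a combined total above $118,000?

Q3 2023–Q3 2024: $27,070 + $11,810 + $27,380 + $20,310 + $35,090 = $121,660 (over)
Q4 2023–Q4 2024: $11,810 + $27,380 + $20,310 + $35,090 + $33,170 = $127,760 (over)
Q1 2024–Q1 2025: $27,380 + $20,310 + $35,090 + $33,170 + $7,890 = $123,840 (over)
Q2 2024–Q2 2025: $20,310 + $35,090 + $33,170 + $7,890 + $9,860 = $106,320 (under)
Q3 2024–Q3 2025: $35,090 + $33,170 + $7,890 + $9,860 + $3,850 = $89,860 (under)
Q4 2024–Q4 2025: $33,170 + $7,890 + $9,860 + $3,850 + $9,030 = $63,800 (under)
Q1 2025–Q1 2026: $7,890 + $9,860 + $3,850 + $9,030 + $950 = $31,580 (under)
Q2 2025–Q2 2026: $9,860 + $3,850 + $9,030 + $950 + $41,900 = $65,590 (under)
Q3 2025–Q3 2026: $3,850 + $9,030 + $950 + $41,900 + $5,130 = $60,860 (under)
3 windows exceed the threshold.

3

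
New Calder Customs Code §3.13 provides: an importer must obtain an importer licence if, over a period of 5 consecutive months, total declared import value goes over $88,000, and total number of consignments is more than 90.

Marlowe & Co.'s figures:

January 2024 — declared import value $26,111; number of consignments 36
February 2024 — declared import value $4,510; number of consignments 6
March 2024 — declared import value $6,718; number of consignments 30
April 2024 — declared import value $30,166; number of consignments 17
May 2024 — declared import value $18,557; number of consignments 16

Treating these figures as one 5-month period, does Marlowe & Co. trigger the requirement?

Total declared import value: $26,111 + $4,510 + $6,718 + $30,166 + $18,557 = $86,062 (≤ $88,000).
Total number of consignments: 36 + 6 + 30 + 17 + 16 = 105 (> 90).
The test is 'and': the rule requires both, and at least one is not exceeded.

No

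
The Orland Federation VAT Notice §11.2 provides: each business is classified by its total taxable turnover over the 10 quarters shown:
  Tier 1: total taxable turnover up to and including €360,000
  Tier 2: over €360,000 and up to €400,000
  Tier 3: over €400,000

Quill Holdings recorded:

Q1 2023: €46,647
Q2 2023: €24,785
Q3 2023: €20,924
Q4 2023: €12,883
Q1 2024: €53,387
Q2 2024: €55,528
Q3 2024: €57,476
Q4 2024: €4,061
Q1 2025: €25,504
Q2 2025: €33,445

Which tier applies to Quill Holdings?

Tier 1

Total taxable turnover: €46,647 + €24,785 + €20,924 + €12,883 + €53,387 + €55,528 + €57,476 + €4,061 + €25,504 + €33,445 = €334,640.
€334,640 ≤ €360,000, so Tier 1 applies.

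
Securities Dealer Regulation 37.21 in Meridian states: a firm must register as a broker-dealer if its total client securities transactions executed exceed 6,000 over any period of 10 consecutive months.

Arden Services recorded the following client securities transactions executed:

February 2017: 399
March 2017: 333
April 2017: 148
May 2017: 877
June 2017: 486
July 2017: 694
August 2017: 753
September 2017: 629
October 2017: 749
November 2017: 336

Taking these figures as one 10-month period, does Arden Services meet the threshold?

No

Total client securities transactions executed: 399 + 333 + 148 + 877 + 486 + 694 + 753 + 629 + 749 + 336 = 5,404.
5,404 ≤ 6,000, so the threshold is not exceeded.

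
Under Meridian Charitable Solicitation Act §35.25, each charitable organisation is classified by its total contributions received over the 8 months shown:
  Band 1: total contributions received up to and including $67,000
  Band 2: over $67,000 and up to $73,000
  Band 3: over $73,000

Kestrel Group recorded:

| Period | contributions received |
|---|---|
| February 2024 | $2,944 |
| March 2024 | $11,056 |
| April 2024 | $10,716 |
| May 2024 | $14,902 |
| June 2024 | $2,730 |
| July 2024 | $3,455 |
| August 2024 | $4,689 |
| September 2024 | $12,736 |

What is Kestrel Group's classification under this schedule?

Band 1

Total contributions received: $2,944 + $11,056 + $10,716 + $14,902 + $2,730 + $3,455 + $4,689 + $12,736 = $63,228.
$63,228 ≤ $67,000, so Band 1 applies.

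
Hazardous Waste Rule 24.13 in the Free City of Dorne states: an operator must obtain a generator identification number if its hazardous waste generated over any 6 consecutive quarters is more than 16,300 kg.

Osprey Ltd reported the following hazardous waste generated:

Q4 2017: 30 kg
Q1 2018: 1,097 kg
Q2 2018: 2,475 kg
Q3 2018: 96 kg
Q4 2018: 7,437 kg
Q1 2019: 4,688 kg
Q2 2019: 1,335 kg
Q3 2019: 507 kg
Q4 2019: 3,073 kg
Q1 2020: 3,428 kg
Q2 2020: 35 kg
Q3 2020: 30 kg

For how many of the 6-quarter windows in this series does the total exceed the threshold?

4

Q4 2017–Q1 2019: 30 kg + 1,097 kg + 2,475 kg + 96 kg + 7,437 kg + 4,688 kg = 15,823 kg (under)
Q1 2018–Q2 2019: 1,097 kg + 2,475 kg + 96 kg + 7,437 kg + 4,688 kg + 1,335 kg = 17,128 kg (over)
Q2 2018–Q3 2019: 2,475 kg + 96 kg + 7,437 kg + 4,688 kg + 1,335 kg + 507 kg = 16,538 kg (over)
Q3 2018–Q4 2019: 96 kg + 7,437 kg + 4,688 kg + 1,335 kg + 507 kg + 3,073 kg = 17,136 kg (over)
Q4 2018–Q1 2020: 7,437 kg + 4,688 kg + 1,335 kg + 507 kg + 3,073 kg + 3,428 kg = 20,468 kg (over)
Q1 2019–Q2 2020: 4,688 kg + 1,335 kg + 507 kg + 3,073 kg + 3,428 kg + 35 kg = 13,066 kg (under)
Q2 2019–Q3 2020: 1,335 kg + 507 kg + 3,073 kg + 3,428 kg + 35 kg + 30 kg = 8,408 kg (under)
4 windows exceed the threshold.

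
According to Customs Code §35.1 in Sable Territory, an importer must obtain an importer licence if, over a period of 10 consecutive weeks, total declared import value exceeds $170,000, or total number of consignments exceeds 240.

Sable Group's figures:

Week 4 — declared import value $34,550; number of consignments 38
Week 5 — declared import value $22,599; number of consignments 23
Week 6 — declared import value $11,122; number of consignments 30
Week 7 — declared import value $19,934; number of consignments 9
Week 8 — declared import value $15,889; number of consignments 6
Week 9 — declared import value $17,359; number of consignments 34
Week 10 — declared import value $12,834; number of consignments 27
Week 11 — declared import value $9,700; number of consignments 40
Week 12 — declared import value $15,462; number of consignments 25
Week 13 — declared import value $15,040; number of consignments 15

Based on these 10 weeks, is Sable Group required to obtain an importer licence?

Total declared import value: $34,550 + $22,599 + $11,122 + $19,934 + $15,889 + $17,359 + $12,834 + $9,700 + $15,462 + $15,040 = $174,489 (> $170,000).
Total number of consignments: 38 + 23 + 30 + 9 + 6 + 34 + 27 + 40 + 25 + 15 = 247 (> 240).
The test is 'or': at least one threshold is exceeded.

Yes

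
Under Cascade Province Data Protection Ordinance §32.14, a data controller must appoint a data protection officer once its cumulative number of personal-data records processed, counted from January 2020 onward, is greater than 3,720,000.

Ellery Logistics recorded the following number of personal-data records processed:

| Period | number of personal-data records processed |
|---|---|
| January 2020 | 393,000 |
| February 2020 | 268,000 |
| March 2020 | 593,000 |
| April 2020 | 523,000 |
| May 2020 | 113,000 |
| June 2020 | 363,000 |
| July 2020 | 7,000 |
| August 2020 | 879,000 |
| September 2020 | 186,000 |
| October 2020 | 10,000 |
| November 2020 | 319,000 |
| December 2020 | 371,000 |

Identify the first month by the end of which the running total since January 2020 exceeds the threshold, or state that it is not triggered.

Through January 2020: 393,000
Through February 2020: 661,000
Through March 2020: 1,254,000
Through April 2020: 1,777,000
Through May 2020: 1,890,000
Through June 2020: 2,253,000
Through July 2020: 2,260,000
Through August 2020: 3,139,000
Through September 2020: 3,325,000
Through October 2020: 3,335,000
Through November 2020: 3,654,000
Through December 2020: 4,025,000 ← exceeds threshold

December 2020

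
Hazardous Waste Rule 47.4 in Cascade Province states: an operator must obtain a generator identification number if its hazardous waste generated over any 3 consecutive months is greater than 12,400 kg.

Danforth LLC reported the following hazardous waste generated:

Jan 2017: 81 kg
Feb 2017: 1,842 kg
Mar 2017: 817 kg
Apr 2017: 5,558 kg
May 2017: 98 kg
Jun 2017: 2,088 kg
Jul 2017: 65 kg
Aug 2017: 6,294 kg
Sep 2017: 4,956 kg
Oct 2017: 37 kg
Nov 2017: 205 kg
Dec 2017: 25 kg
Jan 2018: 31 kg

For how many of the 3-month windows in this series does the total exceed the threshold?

0

Jan 2017–Mar 2017: 81 kg + 1,842 kg + 817 kg = 2,740 kg (under)
Feb 2017–Apr 2017: 1,842 kg + 817 kg + 5,558 kg = 8,217 kg (under)
Mar 2017–May 2017: 817 kg + 5,558 kg + 98 kg = 6,473 kg (under)
Apr 2017–Jun 2017: 5,558 kg + 98 kg + 2,088 kg = 7,744 kg (under)
May 2017–Jul 2017: 98 kg + 2,088 kg + 65 kg = 2,251 kg (under)
Jun 2017–Aug 2017: 2,088 kg + 65 kg + 6,294 kg = 8,447 kg (under)
Jul 2017–Sep 2017: 65 kg + 6,294 kg + 4,956 kg = 11,315 kg (under)
Aug 2017–Oct 2017: 6,294 kg + 4,956 kg + 37 kg = 11,287 kg (under)
Sep 2017–Nov 2017: 4,956 kg + 37 kg + 205 kg = 5,198 kg (under)
Oct 2017–Dec 2017: 37 kg + 205 kg + 25 kg = 267 kg (under)
Nov 2017–Jan 2018: 205 kg + 25 kg + 31 kg = 261 kg (under)
0 windows exceed the threshold.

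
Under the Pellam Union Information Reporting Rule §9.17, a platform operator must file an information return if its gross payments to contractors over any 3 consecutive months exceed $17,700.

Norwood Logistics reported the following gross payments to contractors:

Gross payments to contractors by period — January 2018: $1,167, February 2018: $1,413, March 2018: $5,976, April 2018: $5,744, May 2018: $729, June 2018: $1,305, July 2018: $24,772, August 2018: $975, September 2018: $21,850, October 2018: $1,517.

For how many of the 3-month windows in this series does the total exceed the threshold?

January 2018–March 2018: $1,167 + $1,413 + $5,976 = $8,556 (under)
February 2018–April 2018: $1,413 + $5,976 + $5,744 = $13,133 (under)
March 2018–May 2018: $5,976 + $5,744 + $729 = $12,449 (under)
April 2018–June 2018: $5,744 + $729 + $1,305 = $7,778 (under)
May 2018–July 2018: $729 + $1,305 + $24,772 = $26,806 (over)
June 2018–August 2018: $1,305 + $24,772 + $975 = $27,052 (over)
July 2018–September 2018: $24,772 + $975 + $21,850 = $47,597 (over)
August 2018–October 2018: $975 + $21,850 + $1,517 = $24,342 (over)
4 windows exceed the threshold.

4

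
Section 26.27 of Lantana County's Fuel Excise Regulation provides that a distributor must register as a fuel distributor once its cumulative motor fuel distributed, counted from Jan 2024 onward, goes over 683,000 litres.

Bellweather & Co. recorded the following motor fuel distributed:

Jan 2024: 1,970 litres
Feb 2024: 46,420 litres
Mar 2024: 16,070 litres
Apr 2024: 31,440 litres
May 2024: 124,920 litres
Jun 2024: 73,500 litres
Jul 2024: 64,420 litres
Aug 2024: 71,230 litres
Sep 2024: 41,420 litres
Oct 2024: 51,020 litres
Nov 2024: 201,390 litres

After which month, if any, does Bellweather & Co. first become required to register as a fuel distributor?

Nov 2024

Through Jan 2024: 1,970 litres
Through Feb 2024: 48,390 litres
Through Mar 2024: 64,460 litres
Through Apr 2024: 95,900 litres
Through May 2024: 220,820 litres
Through Jun 2024: 294,320 litres
Through Jul 2024: 358,740 litres
Through Aug 2024: 429,970 litres
Through Sep 2024: 471,390 litres
Through Oct 2024: 522,410 litres
Through Nov 2024: 723,800 litres ← exceeds threshold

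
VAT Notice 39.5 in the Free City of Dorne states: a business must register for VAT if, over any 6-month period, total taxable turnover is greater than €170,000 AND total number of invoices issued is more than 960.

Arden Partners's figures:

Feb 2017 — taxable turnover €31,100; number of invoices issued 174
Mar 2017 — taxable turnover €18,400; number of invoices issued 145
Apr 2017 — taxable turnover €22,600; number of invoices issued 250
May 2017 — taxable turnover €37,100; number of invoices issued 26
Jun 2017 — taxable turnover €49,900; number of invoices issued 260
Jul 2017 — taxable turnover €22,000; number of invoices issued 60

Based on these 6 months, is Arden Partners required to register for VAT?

No

Total taxable turnover: €31,100 + €18,400 + €22,600 + €37,100 + €49,900 + €22,000 = €181,100 (> €170,000).
Total number of invoices issued: 174 + 145 + 250 + 26 + 260 + 60 = 915 (≤ 960).
The test is 'and': the rule requires both, and at least one is not exceeded.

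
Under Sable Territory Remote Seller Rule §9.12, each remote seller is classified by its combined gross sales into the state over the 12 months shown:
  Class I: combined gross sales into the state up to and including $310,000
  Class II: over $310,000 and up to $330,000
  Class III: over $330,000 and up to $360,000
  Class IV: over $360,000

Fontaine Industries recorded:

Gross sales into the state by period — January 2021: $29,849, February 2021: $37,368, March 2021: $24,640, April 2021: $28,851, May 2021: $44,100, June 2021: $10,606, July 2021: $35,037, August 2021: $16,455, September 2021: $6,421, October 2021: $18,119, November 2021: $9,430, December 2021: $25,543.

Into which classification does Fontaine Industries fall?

Class I

Combined gross sales into the state: $29,849 + $37,368 + $24,640 + $28,851 + $44,100 + $10,606 + $35,037 + $16,455 + $6,421 + $18,119 + $9,430 + $25,543 = $286,419.
$286,419 ≤ $310,000, so Class I applies.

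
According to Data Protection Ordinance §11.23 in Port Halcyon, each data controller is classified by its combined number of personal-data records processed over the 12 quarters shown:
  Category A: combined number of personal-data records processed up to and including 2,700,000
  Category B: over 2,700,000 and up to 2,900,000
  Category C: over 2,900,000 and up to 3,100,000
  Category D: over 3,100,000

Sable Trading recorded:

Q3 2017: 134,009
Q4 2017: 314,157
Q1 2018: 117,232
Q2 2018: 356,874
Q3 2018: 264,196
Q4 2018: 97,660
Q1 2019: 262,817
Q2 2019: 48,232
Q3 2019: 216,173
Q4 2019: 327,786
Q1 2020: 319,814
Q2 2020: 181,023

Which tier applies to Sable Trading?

Category A

Combined number of personal-data records processed: 134,009 + 314,157 + 117,232 + 356,874 + 264,196 + 97,660 + 262,817 + 48,232 + 216,173 + 327,786 + 319,814 + 181,023 = 2,639,973.
2,639,973 ≤ 2,700,000, so Category A applies.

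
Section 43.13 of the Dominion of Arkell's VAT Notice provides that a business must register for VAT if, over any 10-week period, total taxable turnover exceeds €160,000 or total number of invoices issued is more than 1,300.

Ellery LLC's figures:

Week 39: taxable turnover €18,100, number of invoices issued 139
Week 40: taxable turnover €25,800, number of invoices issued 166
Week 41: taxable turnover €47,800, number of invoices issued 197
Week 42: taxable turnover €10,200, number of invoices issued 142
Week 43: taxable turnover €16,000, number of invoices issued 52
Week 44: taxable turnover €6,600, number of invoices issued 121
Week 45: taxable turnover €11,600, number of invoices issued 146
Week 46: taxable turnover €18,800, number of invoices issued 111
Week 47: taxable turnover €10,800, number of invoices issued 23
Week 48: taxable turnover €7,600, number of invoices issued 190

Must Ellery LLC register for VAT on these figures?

Total taxable turnover: €18,100 + €25,800 + €47,800 + €10,200 + €16,000 + €6,600 + €11,600 + €18,800 + €10,800 + €7,600 = €173,300 (> €160,000).
Total number of invoices issued: 139 + 166 + 197 + 142 + 52 + 121 + 146 + 111 + 23 + 190 = 1,287 (≤ 1,300).
The test is 'or': at least one threshold is exceeded.

Yes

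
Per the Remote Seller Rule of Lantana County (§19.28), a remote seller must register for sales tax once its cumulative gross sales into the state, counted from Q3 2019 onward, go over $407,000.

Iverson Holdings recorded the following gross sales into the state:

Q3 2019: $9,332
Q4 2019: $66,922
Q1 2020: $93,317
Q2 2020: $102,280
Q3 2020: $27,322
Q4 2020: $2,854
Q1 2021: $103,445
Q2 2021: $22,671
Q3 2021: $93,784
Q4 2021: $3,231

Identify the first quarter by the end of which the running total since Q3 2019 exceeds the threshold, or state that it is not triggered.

Through Q3 2019: $9,332
Through Q4 2019: $76,254
Through Q1 2020: $169,571
Through Q2 2020: $271,851
Through Q3 2020: $299,173
Through Q4 2020: $302,027
Through Q1 2021: $405,472
Through Q2 2021: $428,143 ← exceeds threshold

Q2 2021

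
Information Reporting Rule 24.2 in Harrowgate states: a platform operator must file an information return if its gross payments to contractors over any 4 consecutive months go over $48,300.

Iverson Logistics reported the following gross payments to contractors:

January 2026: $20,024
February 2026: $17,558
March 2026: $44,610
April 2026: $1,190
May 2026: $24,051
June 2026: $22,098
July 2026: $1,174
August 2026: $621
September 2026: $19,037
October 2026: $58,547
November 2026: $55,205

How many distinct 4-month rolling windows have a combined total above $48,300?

6

January 2026–April 2026: $20,024 + $17,558 + $44,610 + $1,190 = $83,382 (over)
February 2026–May 2026: $17,558 + $44,610 + $1,190 + $24,051 = $87,409 (over)
March 2026–June 2026: $44,610 + $1,190 + $24,051 + $22,098 = $91,949 (over)
April 2026–July 2026: $1,190 + $24,051 + $22,098 + $1,174 = $48,513 (over)
May 2026–August 2026: $24,051 + $22,098 + $1,174 + $621 = $47,944 (under)
June 2026–September 2026: $22,098 + $1,174 + $621 + $19,037 = $42,930 (under)
July 2026–October 2026: $1,174 + $621 + $19,037 + $58,547 = $79,379 (over)
August 2026–November 2026: $621 + $19,037 + $58,547 + $55,205 = $133,410 (over)
6 windows exceed the threshold.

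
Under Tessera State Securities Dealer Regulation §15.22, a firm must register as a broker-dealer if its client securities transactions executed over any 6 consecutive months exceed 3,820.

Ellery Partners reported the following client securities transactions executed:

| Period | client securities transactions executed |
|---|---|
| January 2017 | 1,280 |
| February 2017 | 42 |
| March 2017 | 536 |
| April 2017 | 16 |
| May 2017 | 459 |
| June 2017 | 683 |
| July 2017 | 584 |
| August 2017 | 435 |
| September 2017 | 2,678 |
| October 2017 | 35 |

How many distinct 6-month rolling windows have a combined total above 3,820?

January 2017–June 2017: 1,280 + 42 + 536 + 16 + 459 + 683 = 3,016 (under)
February 2017–July 2017: 42 + 536 + 16 + 459 + 683 + 584 = 2,320 (under)
March 2017–August 2017: 536 + 16 + 459 + 683 + 584 + 435 = 2,713 (under)
April 2017–September 2017: 16 + 459 + 683 + 584 + 435 + 2,678 = 4,855 (over)
May 2017–October 2017: 459 + 683 + 584 + 435 + 2,678 + 35 = 4,874 (over)
2 windows exceed the threshold.

2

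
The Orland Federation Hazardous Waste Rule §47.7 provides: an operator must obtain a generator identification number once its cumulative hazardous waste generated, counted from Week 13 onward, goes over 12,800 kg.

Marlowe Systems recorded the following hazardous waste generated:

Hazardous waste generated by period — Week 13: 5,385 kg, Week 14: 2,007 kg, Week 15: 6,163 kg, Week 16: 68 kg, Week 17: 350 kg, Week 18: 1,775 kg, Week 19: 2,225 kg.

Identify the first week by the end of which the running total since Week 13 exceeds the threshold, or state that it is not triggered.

Through Week 13: 5,385 kg
Through Week 14: 7,392 kg
Through Week 15: 13,555 kg ← exceeds threshold

Week 15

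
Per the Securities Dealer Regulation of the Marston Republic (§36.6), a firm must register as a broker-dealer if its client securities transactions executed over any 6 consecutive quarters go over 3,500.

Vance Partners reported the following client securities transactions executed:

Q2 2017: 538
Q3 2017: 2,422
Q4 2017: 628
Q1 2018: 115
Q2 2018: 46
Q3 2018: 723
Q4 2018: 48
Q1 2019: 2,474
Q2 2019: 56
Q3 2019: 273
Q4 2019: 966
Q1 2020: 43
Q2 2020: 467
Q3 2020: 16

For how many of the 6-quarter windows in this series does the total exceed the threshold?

Q2 2017–Q3 2018: 538 + 2,422 + 628 + 115 + 46 + 723 = 4,472 (over)
Q3 2017–Q4 2018: 2,422 + 628 + 115 + 46 + 723 + 48 = 3,982 (over)
Q4 2017–Q1 2019: 628 + 115 + 46 + 723 + 48 + 2,474 = 4,034 (over)
Q1 2018–Q2 2019: 115 + 46 + 723 + 48 + 2,474 + 56 = 3,462 (under)
Q2 2018–Q3 2019: 46 + 723 + 48 + 2,474 + 56 + 273 = 3,620 (over)
Q3 2018–Q4 2019: 723 + 48 + 2,474 + 56 + 273 + 966 = 4,540 (over)
Q4 2018–Q1 2020: 48 + 2,474 + 56 + 273 + 966 + 43 = 3,860 (over)
Q1 2019–Q2 2020: 2,474 + 56 + 273 + 966 + 43 + 467 = 4,279 (over)
Q2 2019–Q3 2020: 56 + 273 + 966 + 43 + 467 + 16 = 1,821 (under)
7 windows exceed the threshold.

7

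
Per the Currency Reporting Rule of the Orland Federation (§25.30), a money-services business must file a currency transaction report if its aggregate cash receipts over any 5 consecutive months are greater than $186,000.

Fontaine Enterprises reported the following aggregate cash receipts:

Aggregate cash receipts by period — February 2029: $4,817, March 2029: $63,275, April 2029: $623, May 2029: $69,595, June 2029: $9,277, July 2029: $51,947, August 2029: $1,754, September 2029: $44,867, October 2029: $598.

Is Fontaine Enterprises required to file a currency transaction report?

Yes

February 2029–June 2029: $4,817 + $63,275 + $623 + $69,595 + $9,277 = $147,587 (under)
March 2029–July 2029: $63,275 + $623 + $69,595 + $9,277 + $51,947 = $194,717 (over)
April 2029–August 2029: $623 + $69,595 + $9,277 + $51,947 + $1,754 = $133,196 (under)
May 2029–September 2029: $69,595 + $9,277 + $51,947 + $1,754 + $44,867 = $177,440 (under)
June 2029–October 2029: $9,277 + $51,947 + $1,754 + $44,867 + $598 = $108,443 (under)
At least one window exceeds $186,000.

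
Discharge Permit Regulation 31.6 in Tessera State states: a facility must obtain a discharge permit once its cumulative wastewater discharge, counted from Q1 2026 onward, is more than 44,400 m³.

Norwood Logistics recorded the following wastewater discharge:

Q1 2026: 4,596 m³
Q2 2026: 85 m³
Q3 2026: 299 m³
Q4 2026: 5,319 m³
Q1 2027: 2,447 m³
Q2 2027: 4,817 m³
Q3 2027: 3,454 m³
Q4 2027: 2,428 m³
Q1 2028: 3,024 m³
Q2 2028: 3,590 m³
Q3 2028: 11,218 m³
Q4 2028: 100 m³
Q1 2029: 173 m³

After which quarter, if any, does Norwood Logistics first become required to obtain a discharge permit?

Through Q1 2026: 4,596 m³
Through Q2 2026: 4,681 m³
Through Q3 2026: 4,980 m³
Through Q4 2026: 10,299 m³
Through Q1 2027: 12,746 m³
Through Q2 2027: 17,563 m³
Through Q3 2027: 21,017 m³
Through Q4 2027: 23,445 m³
Through Q1 2028: 26,469 m³
Through Q2 2028: 30,059 m³
Through Q3 2028: 41,277 m³
Through Q4 2028: 41,377 m³
Through Q1 2029: 41,550 m³
Final cumulative total 41,550 m³ ≤ 44,400 m³; the threshold is never exceeded.

Not triggered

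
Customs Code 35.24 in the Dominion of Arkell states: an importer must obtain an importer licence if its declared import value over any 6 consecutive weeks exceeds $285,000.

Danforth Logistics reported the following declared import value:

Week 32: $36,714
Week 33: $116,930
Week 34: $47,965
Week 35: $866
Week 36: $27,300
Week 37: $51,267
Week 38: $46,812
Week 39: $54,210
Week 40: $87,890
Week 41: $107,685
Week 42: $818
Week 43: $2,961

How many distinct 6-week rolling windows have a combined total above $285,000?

Week 32–Week 37: $36,714 + $116,930 + $47,965 + $866 + $27,300 + $51,267 = $281,042 (under)
Week 33–Week 38: $116,930 + $47,965 + $866 + $27,300 + $51,267 + $46,812 = $291,140 (over)
Week 34–Week 39: $47,965 + $866 + $27,300 + $51,267 + $46,812 + $54,210 = $228,420 (under)
Week 35–Week 40: $866 + $27,300 + $51,267 + $46,812 + $54,210 + $87,890 = $268,345 (under)
Week 36–Week 41: $27,300 + $51,267 + $46,812 + $54,210 + $87,890 + $107,685 = $375,164 (over)
Week 37–Week 42: $51,267 + $46,812 + $54,210 + $87,890 + $107,685 + $818 = $348,682 (over)
Week 38–Week 43: $46,812 + $54,210 + $87,890 + $107,685 + $818 + $2,961 = $300,376 (over)
4 windows exceed the threshold.

4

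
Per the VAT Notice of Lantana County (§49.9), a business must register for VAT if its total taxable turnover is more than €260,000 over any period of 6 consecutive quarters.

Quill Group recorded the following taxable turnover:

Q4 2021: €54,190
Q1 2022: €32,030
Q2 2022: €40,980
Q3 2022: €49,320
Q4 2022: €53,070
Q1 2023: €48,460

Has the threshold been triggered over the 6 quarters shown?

Total taxable turnover: €54,190 + €32,030 + €40,980 + €49,320 + €53,070 + €48,460 = €278,050.
€278,050 > €260,000, so the threshold is exceeded.

Yes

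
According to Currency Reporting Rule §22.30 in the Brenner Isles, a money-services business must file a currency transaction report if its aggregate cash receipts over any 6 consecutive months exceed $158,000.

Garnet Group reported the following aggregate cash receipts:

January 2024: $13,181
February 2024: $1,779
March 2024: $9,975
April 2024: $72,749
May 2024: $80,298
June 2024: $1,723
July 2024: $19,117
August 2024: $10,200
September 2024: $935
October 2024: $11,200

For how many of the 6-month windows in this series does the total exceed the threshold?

January 2024–June 2024: $13,181 + $1,779 + $9,975 + $72,749 + $80,298 + $1,723 = $179,705 (over)
February 2024–July 2024: $1,779 + $9,975 + $72,749 + $80,298 + $1,723 + $19,117 = $185,641 (over)
March 2024–August 2024: $9,975 + $72,749 + $80,298 + $1,723 + $19,117 + $10,200 = $194,062 (over)
April 2024–September 2024: $72,749 + $80,298 + $1,723 + $19,117 + $10,200 + $935 = $185,022 (over)
May 2024–October 2024: $80,298 + $1,723 + $19,117 + $10,200 + $935 + $11,200 = $123,473 (under)
4 windows exceed the threshold.

4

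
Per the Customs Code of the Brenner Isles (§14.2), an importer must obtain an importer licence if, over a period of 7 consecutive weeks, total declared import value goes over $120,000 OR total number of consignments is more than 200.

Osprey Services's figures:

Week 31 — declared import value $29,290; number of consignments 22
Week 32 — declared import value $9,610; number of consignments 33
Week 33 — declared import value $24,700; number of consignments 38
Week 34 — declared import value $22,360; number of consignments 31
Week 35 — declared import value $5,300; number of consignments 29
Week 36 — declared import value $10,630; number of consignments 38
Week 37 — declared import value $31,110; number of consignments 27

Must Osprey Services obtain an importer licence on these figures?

Total declared import value: $29,290 + $9,610 + $24,700 + $22,360 + $5,300 + $10,630 + $31,110 = $133,000 (> $120,000).
Total number of consignments: 22 + 33 + 38 + 31 + 29 + 38 + 27 = 218 (> 200).
The test is 'or': at least one threshold is exceeded.

Yes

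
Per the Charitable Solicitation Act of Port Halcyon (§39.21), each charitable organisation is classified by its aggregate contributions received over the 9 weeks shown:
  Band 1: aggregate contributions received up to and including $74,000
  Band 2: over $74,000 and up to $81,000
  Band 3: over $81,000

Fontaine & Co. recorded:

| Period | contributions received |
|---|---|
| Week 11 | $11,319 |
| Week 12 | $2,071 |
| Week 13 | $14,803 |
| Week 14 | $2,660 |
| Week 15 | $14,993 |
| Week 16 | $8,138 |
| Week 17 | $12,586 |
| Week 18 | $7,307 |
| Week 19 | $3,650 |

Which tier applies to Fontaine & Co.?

Band 2

Aggregate contributions received: $11,319 + $2,071 + $14,803 + $2,660 + $14,993 + $8,138 + $12,586 + $7,307 + $3,650 = $77,527.
$74,000 < $77,527 ≤ $81,000, so Band 2 applies.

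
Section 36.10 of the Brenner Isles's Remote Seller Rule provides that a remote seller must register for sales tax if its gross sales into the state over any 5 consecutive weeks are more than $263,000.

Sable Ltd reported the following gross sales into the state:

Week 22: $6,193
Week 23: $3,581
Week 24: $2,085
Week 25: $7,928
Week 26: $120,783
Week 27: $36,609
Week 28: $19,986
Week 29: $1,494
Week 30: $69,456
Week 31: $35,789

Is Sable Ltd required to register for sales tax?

Week 22–Week 26: $6,193 + $3,581 + $2,085 + $7,928 + $120,783 = $140,570 (under)
Week 23–Week 27: $3,581 + $2,085 + $7,928 + $120,783 + $36,609 = $170,986 (under)
Week 24–Week 28: $2,085 + $7,928 + $120,783 + $36,609 + $19,986 = $187,391 (under)
Week 25–Week 29: $7,928 + $120,783 + $36,609 + $19,986 + $1,494 = $186,800 (under)
Week 26–Week 30: $120,783 + $36,609 + $19,986 + $1,494 + $69,456 = $248,328 (under)
Week 27–Week 31: $36,609 + $19,986 + $1,494 + $69,456 + $35,789 = $163,334 (under)
No window exceeds $263,000.

No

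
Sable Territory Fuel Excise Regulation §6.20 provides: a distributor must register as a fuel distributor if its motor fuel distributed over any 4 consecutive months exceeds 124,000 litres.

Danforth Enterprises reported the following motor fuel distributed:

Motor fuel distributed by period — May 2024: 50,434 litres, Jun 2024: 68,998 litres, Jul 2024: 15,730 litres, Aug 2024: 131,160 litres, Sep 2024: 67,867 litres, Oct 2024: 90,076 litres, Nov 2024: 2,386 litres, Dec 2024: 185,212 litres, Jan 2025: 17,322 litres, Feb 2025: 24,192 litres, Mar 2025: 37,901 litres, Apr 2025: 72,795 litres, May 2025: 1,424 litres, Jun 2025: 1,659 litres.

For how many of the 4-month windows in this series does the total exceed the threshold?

10

May 2024–Aug 2024: 50,434 litres + 68,998 litres + 15,730 litres + 131,160 litres = 266,322 litres (over)
Jun 2024–Sep 2024: 68,998 litres + 15,730 litres + 131,160 litres + 67,867 litres = 283,755 litres (over)
Jul 2024–Oct 2024: 15,730 litres + 131,160 litres + 67,867 litres + 90,076 litres = 304,833 litres (over)
Aug 2024–Nov 2024: 131,160 litres + 67,867 litres + 90,076 litres + 2,386 litres = 291,489 litres (over)
Sep 2024–Dec 2024: 67,867 litres + 90,076 litres + 2,386 litres + 185,212 litres = 345,541 litres (over)
Oct 2024–Jan 2025: 90,076 litres + 2,386 litres + 185,212 litres + 17,322 litres = 294,996 litres (over)
Nov 2024–Feb 2025: 2,386 litres + 185,212 litres + 17,322 litres + 24,192 litres = 229,112 litres (over)
Dec 2024–Mar 2025: 185,212 litres + 17,322 litres + 24,192 litres + 37,901 litres = 264,627 litres (over)
Jan 2025–Apr 2025: 17,322 litres + 24,192 litres + 37,901 litres + 72,795 litres = 152,210 litres (over)
Feb 2025–May 2025: 24,192 litres + 37,901 litres + 72,795 litres + 1,424 litres = 136,312 litres (over)
Mar 2025–Jun 2025: 37,901 litres + 72,795 litres + 1,424 litres + 1,659 litres = 113,779 litres (under)
10 windows exceed the threshold.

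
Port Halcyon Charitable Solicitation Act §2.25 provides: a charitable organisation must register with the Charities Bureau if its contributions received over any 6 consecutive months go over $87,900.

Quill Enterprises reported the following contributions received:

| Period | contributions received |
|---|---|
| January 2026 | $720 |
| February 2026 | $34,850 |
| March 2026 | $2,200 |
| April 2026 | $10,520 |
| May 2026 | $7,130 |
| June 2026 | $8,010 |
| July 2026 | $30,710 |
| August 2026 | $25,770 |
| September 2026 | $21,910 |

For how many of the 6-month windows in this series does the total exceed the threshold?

January 2026–June 2026: $720 + $34,850 + $2,200 + $10,520 + $7,130 + $8,010 = $63,430 (under)
February 2026–July 2026: $34,850 + $2,200 + $10,520 + $7,130 + $8,010 + $30,710 = $93,420 (over)
March 2026–August 2026: $2,200 + $10,520 + $7,130 + $8,010 + $30,710 + $25,770 = $84,340 (under)
April 2026–September 2026: $10,520 + $7,130 + $8,010 + $30,710 + $25,770 + $21,910 = $104,050 (over)
2 windows exceed the threshold.

2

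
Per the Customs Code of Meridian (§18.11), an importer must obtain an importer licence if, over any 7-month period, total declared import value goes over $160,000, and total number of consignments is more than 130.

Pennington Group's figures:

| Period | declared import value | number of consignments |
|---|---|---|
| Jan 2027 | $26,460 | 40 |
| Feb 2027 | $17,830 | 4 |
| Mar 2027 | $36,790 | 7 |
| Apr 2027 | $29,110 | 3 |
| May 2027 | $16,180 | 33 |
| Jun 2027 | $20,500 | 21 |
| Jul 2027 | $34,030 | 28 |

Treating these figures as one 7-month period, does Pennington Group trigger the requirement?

Total declared import value: $26,460 + $17,830 + $36,790 + $29,110 + $16,180 + $20,500 + $34,030 = $180,900 (> $160,000).
Total number of consignments: 40 + 4 + 7 + 3 + 33 + 21 + 28 = 136 (> 130).
The test is 'and': both thresholds are exceeded.

Yes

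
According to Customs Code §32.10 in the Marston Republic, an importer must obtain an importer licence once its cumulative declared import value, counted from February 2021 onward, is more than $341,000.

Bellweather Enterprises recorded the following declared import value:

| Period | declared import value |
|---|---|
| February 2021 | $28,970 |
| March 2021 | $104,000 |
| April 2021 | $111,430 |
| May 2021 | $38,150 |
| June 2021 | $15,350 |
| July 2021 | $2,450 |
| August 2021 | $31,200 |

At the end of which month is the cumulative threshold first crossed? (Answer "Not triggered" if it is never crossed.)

Not triggered

Through February 2021: $28,970
Through March 2021: $132,970
Through April 2021: $244,400
Through May 2021: $282,550
Through June 2021: $297,900
Through July 2021: $300,350
Through August 2021: $331,550
Final cumulative total $331,550 ≤ $341,000; the threshold is never exceeded.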